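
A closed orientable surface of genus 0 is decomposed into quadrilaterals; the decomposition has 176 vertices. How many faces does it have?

174

χ = 2 − 2·0 = 2, and every face is a square so 4F = 2E.
V − E + F = 2 with E = 4F/2 gives 176 − (4/2 − 1)·F = 2, so F = 174 and E = 348.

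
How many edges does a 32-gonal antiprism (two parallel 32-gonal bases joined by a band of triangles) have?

An antiprism on an n-gon has two n-gon caps and 2n triangles: V = 2·32 = 64, E = 4·32 = 128, F = 2·32 + 2 = 66.

128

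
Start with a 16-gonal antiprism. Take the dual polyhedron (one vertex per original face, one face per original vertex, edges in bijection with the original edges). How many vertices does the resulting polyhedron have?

The base solid has V = 32, E = 64, F = 34.
The dual swaps V and F and preserves E: V′ = F = 34, E′ = E = 64, F′ = V = 32.

34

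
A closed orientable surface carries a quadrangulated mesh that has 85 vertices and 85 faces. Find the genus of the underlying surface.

Every face is a square, so 2E = 4·85 = 340, giving E = 170.
χ = V − E + F = 85 − 170 + 85 = 0.
For a closed orientable surface χ = 2 − 2g, so g = (2 − (0))/2 = 1.

1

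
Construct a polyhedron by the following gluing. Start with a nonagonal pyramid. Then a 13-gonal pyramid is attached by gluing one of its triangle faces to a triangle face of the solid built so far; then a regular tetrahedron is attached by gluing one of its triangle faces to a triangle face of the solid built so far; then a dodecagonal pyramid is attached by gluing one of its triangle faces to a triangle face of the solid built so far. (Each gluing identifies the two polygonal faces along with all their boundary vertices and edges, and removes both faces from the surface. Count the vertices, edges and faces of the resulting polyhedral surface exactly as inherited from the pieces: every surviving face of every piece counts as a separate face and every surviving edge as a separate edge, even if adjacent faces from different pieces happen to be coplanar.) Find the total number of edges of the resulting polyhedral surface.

A nonagonal pyramid: V=10, E=18, F=10.
Attach a 13-gonal pyramid (V=14, E=26, F=14) along a 3-gon: merge 3 vertices and 3 edges, delete both glued faces → V=21, E=41, F=22.
Attach a regular tetrahedron (V=4, E=6, F=4) along a 3-gon: merge 3 vertices and 3 edges, delete both glued faces → V=22, E=44, F=24.
Attach a dodecagonal pyramid (V=13, E=24, F=13) along a 3-gon: merge 3 vertices and 3 edges, delete both glued faces → V=32, E=65, F=35.
Check: V − E + F = 32 − 65 + 35 = 2.

65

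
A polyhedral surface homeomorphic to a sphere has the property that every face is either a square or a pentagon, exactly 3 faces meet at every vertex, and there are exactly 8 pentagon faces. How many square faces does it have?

Let x be the number of squares; then F = 8 + x.
Edge–face incidences: 2E = 5·8 + 4·x = 40 + 4x.
Every vertex has degree 3, so 3V = 2E.
Euler: V − E + F = 2 ⇒ (2E)/3 − E + (8 + x) = 2.
Multiply by 6: 2·(2E) − 3·(2E) + 6·(8 + x) = 12, i.e. 48 + 6x − (40 + 4x) = 12.
Collecting terms: 2x + 8 = 12, so 2x = 4, so x = 2.
Then 2E = 40 + 4·2 = 48, so E = 24, V = 2E/3 = 16, F = 8 + 2 = 10.

2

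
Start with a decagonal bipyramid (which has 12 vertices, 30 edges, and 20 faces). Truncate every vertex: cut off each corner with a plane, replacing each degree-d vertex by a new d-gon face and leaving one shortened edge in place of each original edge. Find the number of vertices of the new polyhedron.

60

Truncation replaces each original edge-end by a new vertex, so V′ = 2E = 60.
Each original edge survives, and each old vertex of degree d contributes d new edges; summing degrees gives Σd = 2E, so E′ = E + 2E = 3E = 90.
Each original face survives and each original vertex becomes one new face: F′ = F + V = 32.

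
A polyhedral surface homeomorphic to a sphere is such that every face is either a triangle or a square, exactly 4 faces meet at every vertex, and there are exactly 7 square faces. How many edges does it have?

Let x be the number of triangles; then F = 7 + x.
Edge–face incidences: 2E = 4·7 + 3·x = 28 + 3x.
Every vertex has degree 4, so 4V = 2E.
Euler: V − E + F = 2 ⇒ (2E)/4 − E + (7 + x) = 2.
Multiply by 8: 2·(2E) − 4·(2E) + 8·(7 + x) = 16, i.e. 56 + 8x − 2·(28 + 3x) = 16.
Collecting terms: 2x = 16, so x = 8.
Then 2E = 28 + 3·8 = 52, so E = 26, V = 2E/4 = 13, F = 7 + 8 = 15.

26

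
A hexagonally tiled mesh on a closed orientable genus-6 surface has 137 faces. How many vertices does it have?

264

χ = 2 − 2·6 = -10, and every face is a hexagon so 6F = 2E.
E = 6·137/2 = 411. Then V = -10 + E − F = -10 + 411 − 137 = 264.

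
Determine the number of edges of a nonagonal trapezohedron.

36

The n-trapezohedron (dual of the n-antiprism) has V = 2·9 + 2 = 20, E = 4·9 = 36, F = 2·9 = 18.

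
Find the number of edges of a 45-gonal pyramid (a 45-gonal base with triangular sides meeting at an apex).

A pyramid on an n-gon base has one n-gon and n triangles: V = 45 + 1 = 46, E = 2·45 = 90, F = 45 + 1 = 46.

90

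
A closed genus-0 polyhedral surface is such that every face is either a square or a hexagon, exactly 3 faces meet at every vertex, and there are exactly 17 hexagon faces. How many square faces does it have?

Let x be the number of squares; then F = 17 + x.
Edge–face incidences: 2E = 6·17 + 4·x = 102 + 4x.
Every vertex has degree 3, so 3V = 2E.
Euler: V − E + F = 2 ⇒ (2E)/3 − E + (17 + x) = 2.
Multiply by 6: 2·(2E) − 3·(2E) + 6·(17 + x) = 12, i.e. 102 + 6x − (102 + 4x) = 12.
Collecting terms: 2x = 12, so x = 6.
Then 2E = 102 + 4·6 = 126, so E = 63, V = 2E/3 = 42, F = 17 + 6 = 23.

6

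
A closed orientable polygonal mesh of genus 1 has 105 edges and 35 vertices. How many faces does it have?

70

For a closed orientable surface of genus 1, χ = 2 − 2·1 = 0.
F = 0 − V + E = 0 − 35 + 105 = 70.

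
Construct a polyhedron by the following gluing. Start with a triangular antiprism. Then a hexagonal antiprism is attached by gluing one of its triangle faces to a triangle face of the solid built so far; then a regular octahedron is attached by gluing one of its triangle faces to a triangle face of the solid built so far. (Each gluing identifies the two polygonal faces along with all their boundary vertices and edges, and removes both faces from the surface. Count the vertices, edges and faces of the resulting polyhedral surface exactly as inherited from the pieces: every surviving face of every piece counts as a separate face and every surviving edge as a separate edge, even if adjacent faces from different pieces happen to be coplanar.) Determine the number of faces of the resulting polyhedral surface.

A triangular antiprism: V=6, E=12, F=8.
Attach a hexagonal antiprism (V=12, E=24, F=14) along a 3-gon: merge 3 vertices and 3 edges, delete both glued faces → V=15, E=33, F=20.
Attach a regular octahedron (V=6, E=12, F=8) along a 3-gon: merge 3 vertices and 3 edges, delete both glued faces → V=18, E=42, F=26.
Check: V − E + F = 18 − 42 + 26 = 2.

26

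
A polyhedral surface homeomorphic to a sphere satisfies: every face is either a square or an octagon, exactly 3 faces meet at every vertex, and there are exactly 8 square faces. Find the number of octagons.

2

Let x be the number of octagons; then F = 8 + x.
Edge–face incidences: 2E = 4·8 + 8·x = 32 + 8x.
Every vertex has degree 3, so 3V = 2E.
Euler: V − E + F = 2 ⇒ (2E)/3 − E + (8 + x) = 2.
Multiply by 6: 2·(2E) − 3·(2E) + 6·(8 + x) = 12, i.e. 48 + 6x − (32 + 8x) = 12.
Collecting terms: −2x + 16 = 12, so −2x = −4, so x = 2.
Then 2E = 32 + 8·2 = 48, so E = 24, V = 2E/3 = 16, F = 8 + 2 = 10.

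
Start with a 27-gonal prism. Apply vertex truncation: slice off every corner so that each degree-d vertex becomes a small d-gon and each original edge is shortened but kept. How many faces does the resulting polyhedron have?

83

The base solid has V = 54, E = 81, F = 29.
Truncation replaces each original edge-end by a new vertex, so V′ = 2E = 162.
Each original edge survives, and each old vertex of degree d contributes d new edges; summing degrees gives Σd = 2E, so E′ = E + 2E = 3E = 243.
Each original face survives and each original vertex becomes one new face: F′ = F + V = 83.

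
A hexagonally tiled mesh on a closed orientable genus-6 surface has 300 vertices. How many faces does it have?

χ = 2 − 2·6 = -10, and every face is a hexagon so 6F = 2E.
V − E + F = -10 with E = 6F/2 gives 300 − (6/2 − 1)·F = -10, so F = 155 and E = 465.

155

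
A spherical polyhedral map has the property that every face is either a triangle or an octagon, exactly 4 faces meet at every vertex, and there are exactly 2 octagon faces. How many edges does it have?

32

Let x be the number of triangles; then F = 2 + x.
Edge–face incidences: 2E = 8·2 + 3·x = 16 + 3x.
Every vertex has degree 4, so 4V = 2E.
Euler: V − E + F = 2 ⇒ (2E)/4 − E + (2 + x) = 2.
Multiply by 8: 2·(2E) − 4·(2E) + 8·(2 + x) = 16, i.e. 16 + 8x − 2·(16 + 3x) = 16.
Collecting terms: 2x − 16 = 16, so 2x = 32, so x = 16.
Then 2E = 16 + 3·16 = 64, so E = 32, V = 2E/4 = 16, F = 2 + 16 = 18.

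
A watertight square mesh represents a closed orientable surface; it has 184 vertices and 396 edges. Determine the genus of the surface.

8

Every face is a square and each edge borders two faces, so 4F = 2·396, giving F = 198.
χ = V − E + F = 184 − 396 + 198 = -14.
For a closed orientable surface χ = 2 − 2g, so g = (2 − (-14))/2 = 8.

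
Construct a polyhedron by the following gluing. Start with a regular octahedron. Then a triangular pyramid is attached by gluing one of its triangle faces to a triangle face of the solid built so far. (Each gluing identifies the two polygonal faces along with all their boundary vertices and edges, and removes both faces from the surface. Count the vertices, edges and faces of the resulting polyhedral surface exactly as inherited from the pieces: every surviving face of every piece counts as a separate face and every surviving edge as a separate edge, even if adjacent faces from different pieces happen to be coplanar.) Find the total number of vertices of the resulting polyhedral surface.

A regular octahedron: V=6, E=12, F=8.
Attach a triangular pyramid (V=4, E=6, F=4) along a 3-gon: merge 3 vertices and 3 edges, delete both glued faces → V=7, E=15, F=10.
Check: V − E + F = 7 − 15 + 10 = 2.

7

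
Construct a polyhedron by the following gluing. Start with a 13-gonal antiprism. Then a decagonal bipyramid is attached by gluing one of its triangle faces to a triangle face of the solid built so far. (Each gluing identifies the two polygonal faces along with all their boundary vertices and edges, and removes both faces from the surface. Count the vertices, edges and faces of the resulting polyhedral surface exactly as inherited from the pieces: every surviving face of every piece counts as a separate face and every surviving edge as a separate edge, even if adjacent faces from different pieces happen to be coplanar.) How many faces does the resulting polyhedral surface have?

A 13-gonal antiprism: V=26, E=52, F=28.
Attach a decagonal bipyramid (V=12, E=30, F=20) along a 3-gon: merge 3 vertices and 3 edges, delete both glued faces → V=35, E=79, F=46.
Check: V − E + F = 35 − 79 + 46 = 2.

46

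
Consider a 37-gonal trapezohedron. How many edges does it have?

The n-trapezohedron (dual of the n-antiprism) has V = 2·37 + 2 = 76, E = 4·37 = 148, F = 2·37 = 74.
Check: V − E + F = 76 − 148 + 74 = 2.

148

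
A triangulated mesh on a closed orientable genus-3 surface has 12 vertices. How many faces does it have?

32

χ = 2 − 2·3 = -4, and every face is a triangle so 3F = 2E.
V − E + F = -4 with E = 3F/2 gives 12 − (3/2 − 1)·F = -4, so F = 32 and E = 48.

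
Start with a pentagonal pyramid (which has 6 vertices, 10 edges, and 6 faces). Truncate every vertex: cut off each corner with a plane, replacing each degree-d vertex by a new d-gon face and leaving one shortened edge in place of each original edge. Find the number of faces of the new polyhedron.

Truncation replaces each original edge-end by a new vertex, so V′ = 2E = 20.
Each original edge survives, and each old vertex of degree d contributes d new edges; summing degrees gives Σd = 2E, so E′ = E + 2E = 3E = 30.
Each original face survives and each original vertex becomes one new face: F′ = F + V = 12.

12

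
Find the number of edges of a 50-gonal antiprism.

200

An antiprism on an n-gon has two n-gon caps and 2n triangles: V = 2·50 = 100, E = 4·50 = 200, F = 2·50 + 2 = 102.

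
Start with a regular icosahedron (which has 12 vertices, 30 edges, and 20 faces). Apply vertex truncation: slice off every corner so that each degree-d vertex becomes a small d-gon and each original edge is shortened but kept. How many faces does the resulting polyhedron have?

32

Truncation replaces each original edge-end by a new vertex, so V′ = 2E = 60.
Each original edge survives, and each old vertex of degree d contributes d new edges; summing degrees gives Σd = 2E, so E′ = E + 2E = 3E = 90.
Each original face survives and each original vertex becomes one new face: F′ = F + V = 32.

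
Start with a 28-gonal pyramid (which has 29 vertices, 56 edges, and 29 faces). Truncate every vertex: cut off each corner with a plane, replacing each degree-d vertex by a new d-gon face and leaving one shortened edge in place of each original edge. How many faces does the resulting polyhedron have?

58

Truncation replaces each original edge-end by a new vertex, so V′ = 2E = 112.
Each original edge survives, and each old vertex of degree d contributes d new edges; summing degrees gives Σd = 2E, so E′ = E + 2E = 3E = 168.
Each original face survives and each original vertex becomes one new face: F′ = F + V = 58.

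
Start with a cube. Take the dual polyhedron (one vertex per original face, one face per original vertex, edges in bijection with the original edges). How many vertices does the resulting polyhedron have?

The base solid has V = 8, E = 12, F = 6.
The dual swaps V and F and preserves E: V′ = F = 6, E′ = E = 12, F′ = V = 8.

6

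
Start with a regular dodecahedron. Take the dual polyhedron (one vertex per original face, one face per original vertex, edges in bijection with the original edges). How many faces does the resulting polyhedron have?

20

The base solid has V = 20, E = 30, F = 12.
The dual swaps V and F and preserves E: V′ = F = 12, E′ = E = 30, F′ = V = 20.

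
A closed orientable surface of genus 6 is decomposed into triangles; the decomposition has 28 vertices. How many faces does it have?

76

χ = 2 − 2·6 = -10, and every face is a triangle so 3F = 2E.
V − E + F = -10 with E = 3F/2 gives 28 − (3/2 − 1)·F = -10, so F = 76 and E = 114.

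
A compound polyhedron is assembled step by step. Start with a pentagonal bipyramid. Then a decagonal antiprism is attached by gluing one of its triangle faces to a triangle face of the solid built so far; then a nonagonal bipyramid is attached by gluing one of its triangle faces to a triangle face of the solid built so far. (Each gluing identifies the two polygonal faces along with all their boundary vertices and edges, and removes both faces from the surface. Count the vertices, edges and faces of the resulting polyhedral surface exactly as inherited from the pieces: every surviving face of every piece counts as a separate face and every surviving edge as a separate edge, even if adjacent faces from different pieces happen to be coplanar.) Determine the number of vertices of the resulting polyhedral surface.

A pentagonal bipyramid: V=7, E=15, F=10.
Attach a decagonal antiprism (V=20, E=40, F=22) along a 3-gon: merge 3 vertices and 3 edges, delete both glued faces → V=24, E=52, F=30.
Attach a nonagonal bipyramid (V=11, E=27, F=18) along a 3-gon: merge 3 vertices and 3 edges, delete both glued faces → V=32, E=76, F=46.
Check: V − E + F = 32 − 76 + 46 = 2.

32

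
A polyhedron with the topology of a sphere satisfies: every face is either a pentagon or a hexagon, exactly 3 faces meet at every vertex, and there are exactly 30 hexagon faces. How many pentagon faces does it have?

Let x be the number of pentagons; then F = 30 + x.
Edge–face incidences: 2E = 6·30 + 5·x = 180 + 5x.
Every vertex has degree 3, so 3V = 2E.
Euler: V − E + F = 2 ⇒ (2E)/3 − E + (30 + x) = 2.
Multiply by 6: 2·(2E) − 3·(2E) + 6·(30 + x) = 12, i.e. 180 + 6x − (180 + 5x) = 12.
Collecting terms: x = 12.
Then 2E = 180 + 5·12 = 240, so E = 120, V = 2E/3 = 80, F = 30 + 12 = 42.

12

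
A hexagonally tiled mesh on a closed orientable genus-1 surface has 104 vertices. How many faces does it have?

χ = 2 − 2·1 = 0, and every face is a hexagon so 6F = 2E.
V − E + F = 0 with E = 6F/2 gives 104 − (6/2 − 1)·F = 0, so F = 52 and E = 156.

52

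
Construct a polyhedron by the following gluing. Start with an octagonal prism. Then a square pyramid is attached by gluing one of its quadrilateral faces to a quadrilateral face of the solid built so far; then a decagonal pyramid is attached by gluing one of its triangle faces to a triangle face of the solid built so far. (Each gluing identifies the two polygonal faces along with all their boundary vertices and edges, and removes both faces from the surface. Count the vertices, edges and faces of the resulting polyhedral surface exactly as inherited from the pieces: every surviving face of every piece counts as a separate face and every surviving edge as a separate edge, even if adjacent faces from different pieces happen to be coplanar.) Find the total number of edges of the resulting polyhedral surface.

45

An octagonal prism: V=16, E=24, F=10.
Attach a square pyramid (V=5, E=8, F=5) along a 4-gon: merge 4 vertices and 4 edges, delete both glued faces → V=17, E=28, F=13.
Attach a decagonal pyramid (V=11, E=20, F=11) along a 3-gon: merge 3 vertices and 3 edges, delete both glued faces → V=25, E=45, F=22.
Check: V − E + F = 25 − 45 + 22 = 2.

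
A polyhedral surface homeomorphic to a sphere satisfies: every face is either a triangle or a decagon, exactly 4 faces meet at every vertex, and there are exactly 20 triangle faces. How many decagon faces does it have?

Let x be the number of decagons; then F = 20 + x.
Edge–face incidences: 2E = 3·20 + 10·x = 60 + 10x.
Every vertex has degree 4, so 4V = 2E.
Euler: V − E + F = 2 ⇒ (2E)/4 − E + (20 + x) = 2.
Multiply by 8: 2·(2E) − 4·(2E) + 8·(20 + x) = 16, i.e. 160 + 8x − 2·(60 + 10x) = 16.
Collecting terms: −12x + 40 = 16, so −12x = −24, so x = 2.
Then 2E = 60 + 10·2 = 80, so E = 40, V = 2E/4 = 20, F = 20 + 2 = 22.

2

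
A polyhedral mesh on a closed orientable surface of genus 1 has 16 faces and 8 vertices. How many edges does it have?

For a closed orientable surface of genus 1, χ = 2 − 2·1 = 0.
E = V + F − (0) = 8 + 16 − (0) = 24.

24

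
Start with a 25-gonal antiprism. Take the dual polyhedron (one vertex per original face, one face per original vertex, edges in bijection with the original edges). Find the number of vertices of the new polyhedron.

52

The base solid has V = 50, E = 100, F = 52.
The dual swaps V and F and preserves E: V′ = F = 52, E′ = E = 100, F′ = V = 50.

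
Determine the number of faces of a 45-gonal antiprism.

An antiprism on an n-gon has two n-gon caps and 2n triangles: V = 2·45 = 90, E = 4·45 = 180, F = 2·45 + 2 = 92.

92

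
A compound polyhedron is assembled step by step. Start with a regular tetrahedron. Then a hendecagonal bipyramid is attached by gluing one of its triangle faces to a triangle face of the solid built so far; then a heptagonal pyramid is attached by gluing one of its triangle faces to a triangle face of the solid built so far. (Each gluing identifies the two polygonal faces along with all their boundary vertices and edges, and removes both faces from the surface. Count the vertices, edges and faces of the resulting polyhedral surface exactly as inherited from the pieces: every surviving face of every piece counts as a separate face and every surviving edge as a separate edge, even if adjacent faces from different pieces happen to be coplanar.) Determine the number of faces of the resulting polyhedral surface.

A regular tetrahedron: V=4, E=6, F=4.
Attach a hendecagonal bipyramid (V=13, E=33, F=22) along a 3-gon: merge 3 vertices and 3 edges, delete both glued faces → V=14, E=36, F=24.
Attach a heptagonal pyramid (V=8, E=14, F=8) along a 3-gon: merge 3 vertices and 3 edges, delete both glued faces → V=19, E=47, F=30.
Check: V − E + F = 19 − 47 + 30 = 2.

30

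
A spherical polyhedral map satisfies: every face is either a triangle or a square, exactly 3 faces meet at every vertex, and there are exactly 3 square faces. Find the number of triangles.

Let x be the number of triangles; then F = 3 + x.
Edge–face incidences: 2E = 4·3 + 3·x = 12 + 3x.
Every vertex has degree 3, so 3V = 2E.
Euler: V − E + F = 2 ⇒ (2E)/3 − E + (3 + x) = 2.
Multiply by 6: 2·(2E) − 3·(2E) + 6·(3 + x) = 12, i.e. 18 + 6x − (12 + 3x) = 12.
Collecting terms: 3x + 6 = 12, so 3x = 6, so x = 2.
Then 2E = 12 + 3·2 = 18, so E = 9, V = 2E/3 = 6, F = 3 + 2 = 5.

2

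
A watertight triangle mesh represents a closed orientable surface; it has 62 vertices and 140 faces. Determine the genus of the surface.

Every face is a triangle, so 2E = 3·140 = 420, giving E = 210.
χ = V − E + F = 62 − 210 + 140 = -8.
For a closed orientable surface χ = 2 − 2g, so g = (2 − (-8))/2 = 5.

5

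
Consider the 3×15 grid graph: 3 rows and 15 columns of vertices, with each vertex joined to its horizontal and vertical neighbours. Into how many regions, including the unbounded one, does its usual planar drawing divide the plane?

29

The grid has V = 3·15 = 45 vertices and E = 3·14 + 15·2 = 72 edges.
F = 2 − V + E = 2 − 45 + 72 = 29.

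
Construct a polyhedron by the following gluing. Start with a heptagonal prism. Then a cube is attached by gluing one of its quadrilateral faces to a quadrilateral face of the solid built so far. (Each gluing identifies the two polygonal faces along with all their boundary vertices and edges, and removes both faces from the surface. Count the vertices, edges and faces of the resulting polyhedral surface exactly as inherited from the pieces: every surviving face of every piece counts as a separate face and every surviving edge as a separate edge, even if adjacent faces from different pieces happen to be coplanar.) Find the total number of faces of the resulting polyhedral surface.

13

A heptagonal prism: V=14, E=21, F=9.
Attach a cube (V=8, E=12, F=6) along a 4-gon: merge 4 vertices and 4 edges, delete both glued faces → V=18, E=29, F=13.
Check: V − E + F = 18 − 29 + 13 = 2.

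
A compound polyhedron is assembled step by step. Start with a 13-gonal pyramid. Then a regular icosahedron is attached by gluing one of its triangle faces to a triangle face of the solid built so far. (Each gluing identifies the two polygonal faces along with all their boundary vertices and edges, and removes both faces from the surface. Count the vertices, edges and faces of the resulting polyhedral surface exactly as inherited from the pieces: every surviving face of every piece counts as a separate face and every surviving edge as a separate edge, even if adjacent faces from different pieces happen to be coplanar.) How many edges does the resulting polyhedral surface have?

A 13-gonal pyramid: V=14, E=26, F=14.
Attach a regular icosahedron (V=12, E=30, F=20) along a 3-gon: merge 3 vertices and 3 edges, delete both glued faces → V=23, E=53, F=32.
Check: V − E + F = 23 − 53 + 32 = 2.

53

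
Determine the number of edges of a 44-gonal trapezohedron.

The n-trapezohedron (dual of the n-antiprism) has V = 2·44 + 2 = 90, E = 4·44 = 176, F = 2·44 = 88.
Check: V − E + F = 90 − 176 + 88 = 2.

176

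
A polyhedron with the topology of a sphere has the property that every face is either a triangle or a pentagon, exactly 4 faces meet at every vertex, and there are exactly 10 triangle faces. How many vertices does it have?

10

Let x be the number of pentagons; then F = 10 + x.
Edge–face incidences: 2E = 3·10 + 5·x = 30 + 5x.
Every vertex has degree 4, so 4V = 2E.
Euler: V − E + F = 2 ⇒ (2E)/4 − E + (10 + x) = 2.
Multiply by 8: 2·(2E) − 4·(2E) + 8·(10 + x) = 16, i.e. 80 + 8x − 2·(30 + 5x) = 16.
Collecting terms: −2x + 20 = 16, so −2x = −4, so x = 2.
Then 2E = 30 + 5·2 = 40, so E = 20, V = 2E/4 = 10, F = 10 + 2 = 12.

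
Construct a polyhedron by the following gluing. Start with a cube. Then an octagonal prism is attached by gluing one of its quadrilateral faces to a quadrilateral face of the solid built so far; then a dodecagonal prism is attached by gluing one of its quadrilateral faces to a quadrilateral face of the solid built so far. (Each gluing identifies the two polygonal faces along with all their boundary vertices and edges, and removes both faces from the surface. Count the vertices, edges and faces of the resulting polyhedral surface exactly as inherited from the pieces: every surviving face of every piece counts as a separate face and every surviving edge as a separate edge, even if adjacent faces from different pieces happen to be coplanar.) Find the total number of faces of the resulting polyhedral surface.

26

A cube: V=8, E=12, F=6.
Attach an octagonal prism (V=16, E=24, F=10) along a 4-gon: merge 4 vertices and 4 edges, delete both glued faces → V=20, E=32, F=14.
Attach a dodecagonal prism (V=24, E=36, F=14) along a 4-gon: merge 4 vertices and 4 edges, delete both glued faces → V=40, E=64, F=26.
Check: V − E + F = 40 − 64 + 26 = 2.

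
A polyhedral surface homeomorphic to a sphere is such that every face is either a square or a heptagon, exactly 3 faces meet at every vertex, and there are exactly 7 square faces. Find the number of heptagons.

2

Let x be the number of heptagons; then F = 7 + x.
Edge–face incidences: 2E = 4·7 + 7·x = 28 + 7x.
Every vertex has degree 3, so 3V = 2E.
Euler: V − E + F = 2 ⇒ (2E)/3 − E + (7 + x) = 2.
Multiply by 6: 2·(2E) − 3·(2E) + 6·(7 + x) = 12, i.e. 42 + 6x − (28 + 7x) = 12.
Collecting terms: −x + 14 = 12, so −x = −2, so x = 2.
Then 2E = 28 + 7·2 = 42, so E = 21, V = 2E/3 = 14, F = 7 + 2 = 9.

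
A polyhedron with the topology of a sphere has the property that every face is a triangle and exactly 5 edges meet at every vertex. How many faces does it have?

Each face has 3 edges and each edge borders two faces, so 2E = 3F.
Each vertex has degree 5, so 5V = 2E and hence V = 3F/5.
Euler: V − E + F = 2 ⇒ (3F/5) − (3F/2) + F = 2.
Multiply by 10: (6 − 15 + 10)F = 20, i.e. 1F = 20.
So F = 20, E = 3·20/2 = 30, V = 3·20/5 = 12.

20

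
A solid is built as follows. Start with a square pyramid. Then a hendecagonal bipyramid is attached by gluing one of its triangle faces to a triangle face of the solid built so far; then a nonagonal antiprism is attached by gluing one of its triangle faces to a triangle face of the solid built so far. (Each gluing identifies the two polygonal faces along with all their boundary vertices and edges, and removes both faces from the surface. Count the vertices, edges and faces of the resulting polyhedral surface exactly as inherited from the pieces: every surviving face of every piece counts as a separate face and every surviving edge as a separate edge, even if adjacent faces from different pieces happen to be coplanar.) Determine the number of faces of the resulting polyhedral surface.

A square pyramid: V=5, E=8, F=5.
Attach a hendecagonal bipyramid (V=13, E=33, F=22) along a 3-gon: merge 3 vertices and 3 edges, delete both glued faces → V=15, E=38, F=25.
Attach a nonagonal antiprism (V=18, E=36, F=20) along a 3-gon: merge 3 vertices and 3 edges, delete both glued faces → V=30, E=71, F=43.
Check: V − E + F = 30 − 71 + 43 = 2.

43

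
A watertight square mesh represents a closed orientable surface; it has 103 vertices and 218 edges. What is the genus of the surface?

Every face is a square and each edge borders two faces, so 4F = 2·218, giving F = 109.
χ = V − E + F = 103 − 218 + 109 = -6.
For a closed orientable surface χ = 2 − 2g, so g = (2 − (-6))/2 = 4.

4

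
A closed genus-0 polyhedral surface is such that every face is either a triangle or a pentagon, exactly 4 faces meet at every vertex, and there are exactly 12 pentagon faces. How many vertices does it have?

Let x be the number of triangles; then F = 12 + x.
Edge–face incidences: 2E = 5·12 + 3·x = 60 + 3x.
Every vertex has degree 4, so 4V = 2E.
Euler: V − E + F = 2 ⇒ (2E)/4 − E + (12 + x) = 2.
Multiply by 8: 2·(2E) − 4·(2E) + 8·(12 + x) = 16, i.e. 96 + 8x − 2·(60 + 3x) = 16.
Collecting terms: 2x − 24 = 16, so 2x = 40, so x = 20.
Then 2E = 60 + 3·20 = 120, so E = 60, V = 2E/4 = 30, F = 12 + 20 = 32.

30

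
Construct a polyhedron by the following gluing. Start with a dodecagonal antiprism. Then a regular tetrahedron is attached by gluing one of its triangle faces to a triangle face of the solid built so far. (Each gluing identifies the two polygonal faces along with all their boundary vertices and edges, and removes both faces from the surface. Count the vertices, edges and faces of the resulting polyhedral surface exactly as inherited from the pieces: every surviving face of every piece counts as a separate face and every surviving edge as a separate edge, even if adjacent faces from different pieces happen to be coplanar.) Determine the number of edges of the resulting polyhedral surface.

A dodecagonal antiprism: V=24, E=48, F=26.
Attach a regular tetrahedron (V=4, E=6, F=4) along a 3-gon: merge 3 vertices and 3 edges, delete both glued faces → V=25, E=51, F=28.
Check: V − E + F = 25 − 51 + 28 = 2.

51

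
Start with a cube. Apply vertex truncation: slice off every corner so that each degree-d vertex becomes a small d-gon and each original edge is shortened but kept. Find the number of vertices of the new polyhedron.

The base solid has V = 8, E = 12, F = 6.
Truncation replaces each original edge-end by a new vertex, so V′ = 2E = 24.
Each original edge survives, and each old vertex of degree d contributes d new edges; summing degrees gives Σd = 2E, so E′ = E + 2E = 3E = 36.
Each original face survives and each original vertex becomes one new face: F′ = F + V = 14.

24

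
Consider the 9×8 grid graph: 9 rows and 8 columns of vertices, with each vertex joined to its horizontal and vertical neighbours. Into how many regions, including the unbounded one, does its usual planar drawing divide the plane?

57

The grid has V = 9·8 = 72 vertices and E = 9·7 + 8·8 = 127 edges.
F = 2 − V + E = 2 − 72 + 127 = 57.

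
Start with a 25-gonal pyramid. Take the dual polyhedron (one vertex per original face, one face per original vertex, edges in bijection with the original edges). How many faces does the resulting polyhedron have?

26

The base solid has V = 26, E = 50, F = 26.
The dual swaps V and F and preserves E: V′ = F = 26, E′ = E = 50, F′ = V = 26.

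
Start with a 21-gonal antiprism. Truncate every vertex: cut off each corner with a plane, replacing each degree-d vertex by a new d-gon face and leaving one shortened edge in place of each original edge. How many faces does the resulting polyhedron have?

86

The base solid has V = 42, E = 84, F = 44.
Truncation replaces each original edge-end by a new vertex, so V′ = 2E = 168.
Each original edge survives, and each old vertex of degree d contributes d new edges; summing degrees gives Σd = 2E, so E′ = E + 2E = 3E = 252.
Each original face survives and each original vertex becomes one new face: F′ = F + V = 86.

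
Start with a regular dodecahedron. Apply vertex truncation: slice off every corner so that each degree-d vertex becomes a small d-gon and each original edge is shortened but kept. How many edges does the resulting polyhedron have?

The base solid has V = 20, E = 30, F = 12.
Truncation replaces each original edge-end by a new vertex, so V′ = 2E = 60.
Each original edge survives, and each old vertex of degree d contributes d new edges; summing degrees gives Σd = 2E, so E′ = E + 2E = 3E = 90.
Each original face survives and each original vertex becomes one new face: F′ = F + V = 32.

90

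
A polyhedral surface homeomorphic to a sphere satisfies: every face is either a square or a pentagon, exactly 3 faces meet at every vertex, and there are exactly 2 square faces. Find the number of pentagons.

8

Let x be the number of pentagons; then F = 2 + x.
Edge–face incidences: 2E = 4·2 + 5·x = 8 + 5x.
Every vertex has degree 3, so 3V = 2E.
Euler: V − E + F = 2 ⇒ (2E)/3 − E + (2 + x) = 2.
Multiply by 6: 2·(2E) − 3·(2E) + 6·(2 + x) = 12, i.e. 12 + 6x − (8 + 5x) = 12.
Collecting terms: x + 4 = 12, so x = 8.
Then 2E = 8 + 5·8 = 48, so E = 24, V = 2E/3 = 16, F = 2 + 8 = 10.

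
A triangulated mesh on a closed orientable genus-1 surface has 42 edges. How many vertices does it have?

14

χ = 2 − 2·1 = 0, and every face is a triangle so 3F = 2E.
F = 2E/3 = 28. Then V = 0 + E − F = 0 + 42 − 28 = 14.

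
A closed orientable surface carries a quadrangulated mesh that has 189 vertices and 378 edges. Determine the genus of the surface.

1

Every face is a square and each edge borders two faces, so 4F = 2·378, giving F = 189.
χ = V − E + F = 189 − 378 + 189 = 0.
For a closed orientable surface χ = 2 − 2g, so g = (2 − (0))/2 = 1.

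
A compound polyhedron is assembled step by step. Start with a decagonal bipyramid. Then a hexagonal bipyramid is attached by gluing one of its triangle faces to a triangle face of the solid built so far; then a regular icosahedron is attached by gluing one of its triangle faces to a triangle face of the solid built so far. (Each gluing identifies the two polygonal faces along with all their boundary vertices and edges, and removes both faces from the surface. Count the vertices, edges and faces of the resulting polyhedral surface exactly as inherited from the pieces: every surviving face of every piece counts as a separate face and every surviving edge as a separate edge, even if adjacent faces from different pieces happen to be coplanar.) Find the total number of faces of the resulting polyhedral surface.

48

A decagonal bipyramid: V=12, E=30, F=20.
Attach a hexagonal bipyramid (V=8, E=18, F=12) along a 3-gon: merge 3 vertices and 3 edges, delete both glued faces → V=17, E=45, F=30.
Attach a regular icosahedron (V=12, E=30, F=20) along a 3-gon: merge 3 vertices and 3 edges, delete both glued faces → V=26, E=72, F=48.
Check: V − E + F = 26 − 72 + 48 = 2.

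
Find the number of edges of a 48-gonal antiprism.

An antiprism on an n-gon has two n-gon caps and 2n triangles: V = 2·48 = 96, E = 4·48 = 192, F = 2·48 + 2 = 98.

192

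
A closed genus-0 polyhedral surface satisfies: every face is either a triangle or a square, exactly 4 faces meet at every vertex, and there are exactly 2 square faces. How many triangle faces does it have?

8

Let x be the number of triangles; then F = 2 + x.
Edge–face incidences: 2E = 4·2 + 3·x = 8 + 3x.
Every vertex has degree 4, so 4V = 2E.
Euler: V − E + F = 2 ⇒ (2E)/4 − E + (2 + x) = 2.
Multiply by 8: 2·(2E) − 4·(2E) + 8·(2 + x) = 16, i.e. 16 + 8x − 2·(8 + 3x) = 16.
Collecting terms: 2x = 16, so x = 8.
Then 2E = 8 + 3·8 = 32, so E = 16, V = 2E/4 = 8, F = 2 + 8 = 10.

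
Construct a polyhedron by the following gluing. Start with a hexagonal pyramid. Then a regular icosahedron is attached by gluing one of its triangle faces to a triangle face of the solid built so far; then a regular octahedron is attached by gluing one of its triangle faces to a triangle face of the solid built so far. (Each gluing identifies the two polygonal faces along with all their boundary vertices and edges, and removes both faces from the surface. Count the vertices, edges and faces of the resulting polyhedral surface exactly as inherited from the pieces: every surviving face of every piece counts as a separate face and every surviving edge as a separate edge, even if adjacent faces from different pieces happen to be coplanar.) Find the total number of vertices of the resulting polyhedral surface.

19

A hexagonal pyramid: V=7, E=12, F=7.
Attach a regular icosahedron (V=12, E=30, F=20) along a 3-gon: merge 3 vertices and 3 edges, delete both glued faces → V=16, E=39, F=25.
Attach a regular octahedron (V=6, E=12, F=8) along a 3-gon: merge 3 vertices and 3 edges, delete both glued faces → V=19, E=48, F=31.
Check: V − E + F = 19 − 48 + 31 = 2.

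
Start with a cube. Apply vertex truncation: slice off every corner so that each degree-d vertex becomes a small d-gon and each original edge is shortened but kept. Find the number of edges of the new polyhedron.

36

The base solid has V = 8, E = 12, F = 6.
Truncation replaces each original edge-end by a new vertex, so V′ = 2E = 24.
Each original edge survives, and each old vertex of degree d contributes d new edges; summing degrees gives Σd = 2E, so E′ = E + 2E = 3E = 36.
Each original face survives and each original vertex becomes one new face: F′ = F + V = 14.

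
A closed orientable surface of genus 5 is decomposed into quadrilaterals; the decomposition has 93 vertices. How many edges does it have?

202

χ = 2 − 2·5 = -8, and every face is a square so 4F = 2E.
V − E + F = -8 with E = 4F/2 gives 93 − (4/2 − 1)·F = -8, so F = 101 and E = 202.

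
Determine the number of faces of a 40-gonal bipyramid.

80

A bipyramid over an n-gon has 2n triangular faces and n + 2 vertices: V = 40 + 2 = 42, E = 3·40 = 120, F = 2·40 = 80.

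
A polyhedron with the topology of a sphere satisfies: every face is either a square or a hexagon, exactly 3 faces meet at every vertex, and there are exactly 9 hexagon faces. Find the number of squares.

Let x be the number of squares; then F = 9 + x.
Edge–face incidences: 2E = 6·9 + 4·x = 54 + 4x.
Every vertex has degree 3, so 3V = 2E.
Euler: V − E + F = 2 ⇒ (2E)/3 − E + (9 + x) = 2.
Multiply by 6: 2·(2E) − 3·(2E) + 6·(9 + x) = 12, i.e. 54 + 6x − (54 + 4x) = 12.
Collecting terms: 2x = 12, so x = 6.
Then 2E = 54 + 4·6 = 78, so E = 39, V = 2E/3 = 26, F = 9 + 6 = 15.

6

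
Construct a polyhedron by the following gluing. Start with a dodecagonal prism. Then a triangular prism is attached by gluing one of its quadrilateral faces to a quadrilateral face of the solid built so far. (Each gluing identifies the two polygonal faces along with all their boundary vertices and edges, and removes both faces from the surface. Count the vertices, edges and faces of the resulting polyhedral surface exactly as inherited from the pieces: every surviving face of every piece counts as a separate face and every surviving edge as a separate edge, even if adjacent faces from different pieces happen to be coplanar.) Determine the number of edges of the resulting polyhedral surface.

A dodecagonal prism: V=24, E=36, F=14.
Attach a triangular prism (V=6, E=9, F=5) along a 4-gon: merge 4 vertices and 4 edges, delete both glued faces → V=26, E=41, F=17.
Check: V − E + F = 26 − 41 + 17 = 2.

41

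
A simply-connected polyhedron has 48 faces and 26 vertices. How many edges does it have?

72

Here V − E + F = 2.
E = V + F − (2) = 26 + 48 − (2) = 72.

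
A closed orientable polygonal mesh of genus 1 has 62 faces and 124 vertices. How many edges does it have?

186

For a closed orientable surface of genus 1, χ = 2 − 2·1 = 0.
E = V + F − (0) = 124 + 62 − (0) = 186.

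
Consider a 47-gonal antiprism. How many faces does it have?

96

An antiprism on an n-gon has two n-gon caps and 2n triangles: V = 2·47 = 94, E = 4·47 = 188, F = 2·47 + 2 = 96.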